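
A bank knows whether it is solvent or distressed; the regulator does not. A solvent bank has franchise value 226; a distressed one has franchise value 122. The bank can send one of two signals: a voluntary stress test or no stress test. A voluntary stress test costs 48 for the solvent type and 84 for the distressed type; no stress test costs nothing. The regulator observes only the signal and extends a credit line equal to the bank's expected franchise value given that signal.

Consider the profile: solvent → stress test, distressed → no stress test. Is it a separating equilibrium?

No

If types separate, stress test earns payment 226 and no stress test earns 122.
Solvent: stress test gives 226 − 48 = 178; no stress test gives 122 − 0 = 122. No deviation. ✓
Distressed: no stress test gives 122 − 0 = 122; stress test gives 226 − 84 = 142. Would deviate. ✗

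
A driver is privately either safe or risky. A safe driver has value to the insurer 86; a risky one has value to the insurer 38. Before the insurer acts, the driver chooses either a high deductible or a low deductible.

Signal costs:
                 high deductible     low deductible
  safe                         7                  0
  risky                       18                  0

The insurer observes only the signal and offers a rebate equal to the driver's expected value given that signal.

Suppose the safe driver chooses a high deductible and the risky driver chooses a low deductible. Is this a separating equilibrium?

If types separate, high deductible earns payment 86 and low deductible earns 38.
Safe: high deductible gives 86 − 7 = 79; low deductible gives 38 − 0 = 38. No deviation. ✓
Risky: low deductible gives 38 − 0 = 38; high deductible gives 86 − 18 = 68. Would deviate. ✗

No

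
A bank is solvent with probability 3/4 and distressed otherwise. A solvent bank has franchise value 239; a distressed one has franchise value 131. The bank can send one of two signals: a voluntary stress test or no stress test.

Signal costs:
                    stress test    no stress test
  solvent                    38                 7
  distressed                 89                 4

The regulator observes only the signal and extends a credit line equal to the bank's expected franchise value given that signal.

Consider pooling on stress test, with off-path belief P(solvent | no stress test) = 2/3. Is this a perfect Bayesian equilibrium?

No

At the pooled signal (stress test) the regulator holds the prior 3/4 and pays 3/4·239 + 1/4·131 = 212. Off-path (no stress test) belief 2/3 gives 2/3·239 + 1/3·131 = 203.
Solvent: stress test gives 212 − 38 = 174; no stress test gives 203 − 7 = 196. Deviates. ✗
Distressed: stress test gives 212 − 89 = 123; no stress test gives 203 − 4 = 199. Deviates. ✗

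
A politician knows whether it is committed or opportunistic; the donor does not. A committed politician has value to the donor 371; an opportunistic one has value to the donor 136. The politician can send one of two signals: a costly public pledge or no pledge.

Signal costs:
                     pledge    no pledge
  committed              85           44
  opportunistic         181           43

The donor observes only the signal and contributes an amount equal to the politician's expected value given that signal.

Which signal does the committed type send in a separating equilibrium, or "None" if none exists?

None

Try committed → pledge, opportunistic → no pledge:
  Under separation the donor infers type exactly: pledge → committed (pays 371), no pledge → opportunistic (pays 136).
  Committed: pledge gives 371 − 85 = 286; no pledge gives 136 − 44 = 92. No deviation. ✓
  Opportunistic: no pledge gives 136 − 43 = 93; pledge gives 371 − 181 = 190. Would deviate. ✗
Try committed → no pledge, opportunistic → pledge:
  Under separation the donor infers type exactly: no pledge → committed (pays 371), pledge → opportunistic (pays 136).
  Committed: no pledge gives 371 − 44 = 327; pledge gives 136 − 85 = 51. No deviation. ✓
  Opportunistic: pledge gives 136 − 181 = -45; no pledge gives 371 − 43 = 328. Would deviate. ✗
Neither assignment is incentive-compatible.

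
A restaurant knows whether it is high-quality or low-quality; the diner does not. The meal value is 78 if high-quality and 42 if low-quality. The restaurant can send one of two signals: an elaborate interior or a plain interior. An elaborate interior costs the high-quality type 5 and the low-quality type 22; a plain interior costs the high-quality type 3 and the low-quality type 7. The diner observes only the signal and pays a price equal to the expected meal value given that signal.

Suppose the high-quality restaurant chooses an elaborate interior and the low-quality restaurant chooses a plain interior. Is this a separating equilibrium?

No

If types separate, elaborate interior earns payment 78 and plain interior earns 42.
High-quality: elaborate interior gives 78 − 5 = 73; plain interior gives 42 − 3 = 39. No deviation. ✓
Low-quality: plain interior gives 42 − 7 = 35; elaborate interior gives 78 − 22 = 56. Would deviate. ✗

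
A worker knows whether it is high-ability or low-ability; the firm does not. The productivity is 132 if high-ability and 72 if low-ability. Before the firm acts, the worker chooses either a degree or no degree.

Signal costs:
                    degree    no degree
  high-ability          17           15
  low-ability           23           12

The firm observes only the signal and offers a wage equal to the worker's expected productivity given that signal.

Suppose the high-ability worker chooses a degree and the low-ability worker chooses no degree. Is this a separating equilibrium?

Under separation the firm infers type exactly: degree → high-ability (pays 132), no degree → low-ability (pays 72).
High-ability: degree gives 132 − 17 = 115; no degree gives 72 − 15 = 57. No deviation. ✓
Low-ability: no degree gives 72 − 12 = 60; degree gives 132 − 23 = 109. Would deviate. ✗

No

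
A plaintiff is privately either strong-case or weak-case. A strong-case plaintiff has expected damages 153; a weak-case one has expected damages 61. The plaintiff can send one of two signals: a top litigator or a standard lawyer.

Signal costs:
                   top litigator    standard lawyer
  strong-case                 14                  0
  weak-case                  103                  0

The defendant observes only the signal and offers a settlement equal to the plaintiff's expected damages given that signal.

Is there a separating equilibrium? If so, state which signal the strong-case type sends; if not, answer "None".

top litigator

Try strong-case → top litigator, weak-case → standard lawyer:
  If types separate, top litigator earns payment 153 and standard lawyer earns 61.
  Strong-case: top litigator gives 153 − 14 = 139; standard lawyer gives 61 − 0 = 61. No deviation. ✓
  Weak-case: standard lawyer gives 61 − 0 = 61; top litigator gives 153 − 103 = 50. No deviation. ✓
Both hold — the strong-case type sends top litigator.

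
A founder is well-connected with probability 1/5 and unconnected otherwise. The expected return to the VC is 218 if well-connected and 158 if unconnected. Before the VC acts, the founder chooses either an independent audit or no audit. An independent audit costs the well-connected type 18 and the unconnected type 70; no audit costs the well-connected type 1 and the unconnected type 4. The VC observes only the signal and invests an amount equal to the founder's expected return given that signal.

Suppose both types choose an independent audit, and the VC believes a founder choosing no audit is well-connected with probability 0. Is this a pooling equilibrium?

No

At the pooled signal (audit) the VC holds the prior 1/5 and pays 1/5·218 + 4/5·158 = 170. Off-path (no audit) belief 0 gives 0·218 + 1·158 = 158.
Well-connected: audit gives 170 − 18 = 152; no audit gives 158 − 1 = 157. Deviates. ✗
Unconnected: audit gives 170 − 70 = 100; no audit gives 158 − 4 = 154. Deviates. ✗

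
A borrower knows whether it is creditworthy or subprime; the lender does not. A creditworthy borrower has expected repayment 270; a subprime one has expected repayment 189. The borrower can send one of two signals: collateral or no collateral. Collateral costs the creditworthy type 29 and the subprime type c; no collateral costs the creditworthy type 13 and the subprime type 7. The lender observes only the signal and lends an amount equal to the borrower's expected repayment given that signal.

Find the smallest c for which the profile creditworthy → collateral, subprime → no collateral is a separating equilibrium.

Under separation: collateral → creditworthy (pays 270); no collateral → subprime (pays 189).
Creditworthy: 270 − 29 = 241 ≥ 189 − 13 = 176. Holds regardless of c. ✓
Subprime: 189 − 7 ≥ 270 − c, so c ≥ 270 − 182 = 88.

88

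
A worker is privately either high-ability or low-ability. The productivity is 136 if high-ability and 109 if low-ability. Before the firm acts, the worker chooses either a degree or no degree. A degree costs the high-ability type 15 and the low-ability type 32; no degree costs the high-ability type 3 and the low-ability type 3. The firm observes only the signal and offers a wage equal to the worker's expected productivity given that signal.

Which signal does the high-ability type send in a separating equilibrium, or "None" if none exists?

Try high-ability → degree, low-ability → no degree:
  Under separation the firm infers type exactly: degree → high-ability (pays 136), no degree → low-ability (pays 109).
  High-ability: degree gives 136 − 15 = 121; no degree gives 109 − 3 = 106. No deviation. ✓
  Low-ability: no degree gives 109 − 3 = 106; degree gives 136 − 32 = 104. No deviation. ✓
Both hold — the high-ability type sends degree.

degree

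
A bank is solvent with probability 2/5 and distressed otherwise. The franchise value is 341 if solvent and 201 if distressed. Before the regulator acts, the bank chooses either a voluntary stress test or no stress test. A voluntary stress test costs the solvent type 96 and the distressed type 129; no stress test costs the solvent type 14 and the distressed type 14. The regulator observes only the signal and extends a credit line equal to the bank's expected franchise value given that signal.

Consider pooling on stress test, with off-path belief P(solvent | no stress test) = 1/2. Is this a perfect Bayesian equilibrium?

No

On the equilibrium path (stress test) the regulator holds the prior 2/5 and pays 2/5·341 + 3/5·201 = 257. Off-path (no stress test) belief 1/2 gives 1/2·341 + 1/2·201 = 271.
Solvent: stress test gives 257 − 96 = 161; no stress test gives 271 − 14 = 257. Deviates. ✗
Distressed: stress test gives 257 − 129 = 128; no stress test gives 271 − 14 = 257. Deviates. ✗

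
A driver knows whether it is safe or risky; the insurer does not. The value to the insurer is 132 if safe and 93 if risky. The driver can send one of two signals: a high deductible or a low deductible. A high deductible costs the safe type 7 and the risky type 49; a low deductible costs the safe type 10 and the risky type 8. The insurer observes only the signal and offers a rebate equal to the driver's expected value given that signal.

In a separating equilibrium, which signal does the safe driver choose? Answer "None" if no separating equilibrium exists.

high deductible

Try safe → high deductible, risky → low deductible:
  If types separate, high deductible earns payment 132 and low deductible earns 93.
  Safe: high deductible gives 132 − 7 = 125; low deductible gives 93 − 10 = 83. No deviation. ✓
  Risky: low deductible gives 93 − 8 = 85; high deductible gives 132 − 49 = 83. No deviation. ✓
Both hold — the safe type sends high deductible.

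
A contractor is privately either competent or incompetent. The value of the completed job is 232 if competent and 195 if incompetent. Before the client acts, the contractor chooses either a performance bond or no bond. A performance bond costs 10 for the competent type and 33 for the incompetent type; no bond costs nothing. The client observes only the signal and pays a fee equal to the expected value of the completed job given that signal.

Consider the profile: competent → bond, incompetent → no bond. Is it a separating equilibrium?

If types separate, bond earns payment 232 and no bond earns 195.
Competent: bond gives 232 − 10 = 222; no bond gives 195 − 0 = 195. No deviation. ✓
Incompetent: no bond gives 195 − 0 = 195; bond gives 232 − 33 = 199. Would deviate. ✗

No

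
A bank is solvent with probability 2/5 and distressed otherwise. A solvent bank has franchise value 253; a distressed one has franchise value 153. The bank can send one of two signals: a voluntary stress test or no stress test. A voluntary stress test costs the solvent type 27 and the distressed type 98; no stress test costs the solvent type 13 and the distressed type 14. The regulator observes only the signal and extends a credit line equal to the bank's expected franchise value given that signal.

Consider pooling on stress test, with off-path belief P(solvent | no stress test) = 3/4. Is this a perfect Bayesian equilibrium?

At the pooled signal (stress test) the regulator holds the prior 2/5 and pays 2/5·253 + 3/5·153 = 193. Off-path (no stress test) belief 3/4 gives 3/4·253 + 1/4·153 = 228.
Solvent: stress test gives 193 − 27 = 166; no stress test gives 228 − 13 = 215. Deviates. ✗
Distressed: stress test gives 193 − 98 = 95; no stress test gives 228 − 14 = 214. Deviates. ✗

No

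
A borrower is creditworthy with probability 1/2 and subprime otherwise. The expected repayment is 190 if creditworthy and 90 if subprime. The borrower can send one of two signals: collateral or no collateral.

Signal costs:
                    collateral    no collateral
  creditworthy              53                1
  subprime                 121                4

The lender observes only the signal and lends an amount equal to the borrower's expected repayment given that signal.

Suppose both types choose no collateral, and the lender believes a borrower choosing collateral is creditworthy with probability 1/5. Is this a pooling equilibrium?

At the pooled signal (no collateral) the lender holds the prior 1/2 and pays 1/2·190 + 1/2·90 = 140. Off-path (collateral) belief 1/5 gives 1/5·190 + 4/5·90 = 110.
Creditworthy: no collateral gives 140 − 1 = 139; collateral gives 110 − 53 = 57. Stays. ✓
Subprime: no collateral gives 140 − 4 = 136; collateral gives 110 − 121 = -11. Stays. ✓

Yes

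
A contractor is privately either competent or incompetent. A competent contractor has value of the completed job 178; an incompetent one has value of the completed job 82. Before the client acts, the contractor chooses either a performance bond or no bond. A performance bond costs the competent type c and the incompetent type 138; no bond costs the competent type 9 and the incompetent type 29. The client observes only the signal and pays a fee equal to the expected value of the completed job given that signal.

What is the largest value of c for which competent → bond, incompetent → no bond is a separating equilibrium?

Under separation: bond → competent (pays 178); no bond → incompetent (pays 82).
Incompetent: 82 − 29 = 53 ≥ 178 − 138 = 40. Holds regardless of c. ✓
Competent: 178 − c ≥ 82 − 9, so c ≤ 178 − 73 = 105.

105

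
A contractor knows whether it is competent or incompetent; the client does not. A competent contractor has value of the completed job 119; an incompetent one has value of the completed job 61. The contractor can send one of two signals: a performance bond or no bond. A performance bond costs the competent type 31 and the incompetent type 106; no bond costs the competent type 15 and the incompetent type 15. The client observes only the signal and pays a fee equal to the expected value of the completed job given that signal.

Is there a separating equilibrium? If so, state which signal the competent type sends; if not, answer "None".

Try competent → bond, incompetent → no bond:
  Under separation the client infers type exactly: bond → competent (pays 119), no bond → incompetent (pays 61).
  Competent: bond gives 119 − 31 = 88; no bond gives 61 − 15 = 46. No deviation. ✓
  Incompetent: no bond gives 61 − 15 = 46; bond gives 119 − 106 = 13. No deviation. ✓
Both hold — the competent type sends bond.

bond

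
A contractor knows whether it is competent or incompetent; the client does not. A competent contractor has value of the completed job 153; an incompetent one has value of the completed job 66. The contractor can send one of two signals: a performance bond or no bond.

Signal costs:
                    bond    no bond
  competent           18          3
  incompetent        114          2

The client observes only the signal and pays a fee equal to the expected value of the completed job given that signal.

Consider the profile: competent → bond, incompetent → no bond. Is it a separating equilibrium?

Yes

If types separate, bond earns payment 153 and no bond earns 66.
Competent: bond gives 153 − 18 = 135; no bond gives 66 − 3 = 63. No deviation. ✓
Incompetent: no bond gives 66 − 2 = 64; bond gives 153 − 114 = 39. No deviation. ✓
Both incentive constraints hold.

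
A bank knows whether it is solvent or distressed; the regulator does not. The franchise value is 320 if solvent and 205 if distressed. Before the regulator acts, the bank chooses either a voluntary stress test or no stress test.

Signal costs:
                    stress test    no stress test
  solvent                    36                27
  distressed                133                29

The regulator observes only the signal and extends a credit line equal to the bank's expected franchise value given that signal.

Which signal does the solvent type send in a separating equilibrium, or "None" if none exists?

Try solvent → stress test, distressed → no stress test:
  Under separation the regulator infers type exactly: stress test → solvent (pays 320), no stress test → distressed (pays 205).
  Solvent: stress test gives 320 − 36 = 284; no stress test gives 205 − 27 = 178. No deviation. ✓
  Distressed: no stress test gives 205 − 29 = 176; stress test gives 320 − 133 = 187. Would deviate. ✗
Try solvent → no stress test, distressed → stress test:
  Under separation the regulator infers type exactly: no stress test → solvent (pays 320), stress test → distressed (pays 205).
  Solvent: no stress test gives 320 − 27 = 293; stress test gives 205 − 36 = 169. No deviation. ✓
  Distressed: stress test gives 205 − 133 = 72; no stress test gives 320 − 29 = 291. Would deviate. ✗
Neither assignment is incentive-compatible.

None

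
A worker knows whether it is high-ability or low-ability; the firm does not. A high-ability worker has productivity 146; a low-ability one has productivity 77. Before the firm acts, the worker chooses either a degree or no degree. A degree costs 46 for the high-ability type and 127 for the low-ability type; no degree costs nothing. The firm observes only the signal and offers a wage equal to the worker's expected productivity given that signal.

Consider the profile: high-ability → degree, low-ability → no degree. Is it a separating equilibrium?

If types separate, degree earns payment 146 and no degree earns 77.
High-ability: degree gives 146 − 46 = 100; no degree gives 77 − 0 = 77. No deviation. ✓
Low-ability: no degree gives 77 − 0 = 77; degree gives 146 − 127 = 19. No deviation. ✓
Both incentive constraints hold.

Yes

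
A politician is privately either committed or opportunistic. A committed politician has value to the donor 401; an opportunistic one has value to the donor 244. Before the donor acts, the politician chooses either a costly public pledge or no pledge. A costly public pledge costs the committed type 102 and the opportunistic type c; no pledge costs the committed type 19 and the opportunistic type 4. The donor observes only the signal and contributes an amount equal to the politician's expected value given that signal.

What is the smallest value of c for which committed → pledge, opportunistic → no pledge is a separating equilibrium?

161

Under separation: pledge → committed (pays 401); no pledge → opportunistic (pays 244).
Committed: 401 − 102 = 299 ≥ 244 − 19 = 225. Holds regardless of c. ✓
Opportunistic: 244 − 4 ≥ 401 − c, so c ≥ 401 − 240 = 161.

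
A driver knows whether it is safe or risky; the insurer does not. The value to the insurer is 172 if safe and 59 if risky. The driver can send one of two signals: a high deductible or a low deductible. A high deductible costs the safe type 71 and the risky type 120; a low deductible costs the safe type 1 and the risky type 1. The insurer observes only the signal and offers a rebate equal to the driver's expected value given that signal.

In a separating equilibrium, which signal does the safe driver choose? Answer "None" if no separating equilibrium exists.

high deductible

Try safe → high deductible, risky → low deductible:
  Under separation the insurer infers type exactly: high deductible → safe (pays 172), low deductible → risky (pays 59).
  Safe: high deductible gives 172 − 71 = 101; low deductible gives 59 − 1 = 58. No deviation. ✓
  Risky: low deductible gives 59 − 1 = 58; high deductible gives 172 − 120 = 52. No deviation. ✓
Both hold — the safe type sends high deductible.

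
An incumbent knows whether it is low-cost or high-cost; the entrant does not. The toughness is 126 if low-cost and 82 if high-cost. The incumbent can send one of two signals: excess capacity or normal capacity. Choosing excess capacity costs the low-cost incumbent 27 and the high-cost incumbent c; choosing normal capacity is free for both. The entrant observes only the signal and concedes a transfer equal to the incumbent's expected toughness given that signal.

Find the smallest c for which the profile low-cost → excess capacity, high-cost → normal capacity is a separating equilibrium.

44

Under separation: excess capacity → low-cost (pays 126); normal capacity → high-cost (pays 82).
Low-cost: 126 − 27 = 99 ≥ 82 − 0 = 82. Holds regardless of c. ✓
High-cost: 82 − 0 ≥ 126 − c, so c ≥ 126 − 82 = 44.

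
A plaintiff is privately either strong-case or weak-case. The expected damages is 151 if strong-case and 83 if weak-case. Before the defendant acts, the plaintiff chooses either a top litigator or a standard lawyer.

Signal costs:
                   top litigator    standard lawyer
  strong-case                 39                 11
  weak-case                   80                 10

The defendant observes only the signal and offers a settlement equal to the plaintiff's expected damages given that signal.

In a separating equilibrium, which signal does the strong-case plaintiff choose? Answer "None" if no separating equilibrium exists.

Try strong-case → top litigator, weak-case → standard lawyer:
  If types separate, top litigator earns payment 151 and standard lawyer earns 83.
  Strong-case: top litigator gives 151 − 39 = 112; standard lawyer gives 83 − 11 = 72. No deviation. ✓
  Weak-case: standard lawyer gives 83 − 10 = 73; top litigator gives 151 − 80 = 71. No deviation. ✓
Both hold — the strong-case type sends top litigator.

top litigator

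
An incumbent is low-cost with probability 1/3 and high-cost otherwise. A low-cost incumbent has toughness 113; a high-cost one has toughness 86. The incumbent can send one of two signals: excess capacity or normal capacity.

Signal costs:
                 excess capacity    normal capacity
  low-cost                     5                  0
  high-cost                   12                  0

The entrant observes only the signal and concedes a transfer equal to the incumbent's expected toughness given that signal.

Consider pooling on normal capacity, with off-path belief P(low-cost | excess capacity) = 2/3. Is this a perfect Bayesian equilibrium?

No

At the pooled signal (normal capacity) the entrant holds the prior 1/3 and pays 1/3·113 + 2/3·86 = 95. Off-path (excess capacity) belief 2/3 gives 2/3·113 + 1/3·86 = 104.
Low-cost: normal capacity gives 95 − 0 = 95; excess capacity gives 104 − 5 = 99. Deviates. ✗
High-cost: normal capacity gives 95 − 0 = 95; excess capacity gives 104 − 12 = 92. Stays. ✓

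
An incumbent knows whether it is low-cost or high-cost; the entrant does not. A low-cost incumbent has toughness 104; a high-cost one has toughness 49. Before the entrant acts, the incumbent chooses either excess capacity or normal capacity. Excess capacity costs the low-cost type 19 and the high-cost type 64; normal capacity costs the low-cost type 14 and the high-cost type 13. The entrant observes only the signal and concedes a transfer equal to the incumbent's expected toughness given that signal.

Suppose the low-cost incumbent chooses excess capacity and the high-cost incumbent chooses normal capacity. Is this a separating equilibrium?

If types separate, excess capacity earns payment 104 and normal capacity earns 49.
Low-cost: excess capacity gives 104 − 19 = 85; normal capacity gives 49 − 14 = 35. No deviation. ✓
High-cost: normal capacity gives 49 − 13 = 36; excess capacity gives 104 − 64 = 40. Would deviate. ✗

No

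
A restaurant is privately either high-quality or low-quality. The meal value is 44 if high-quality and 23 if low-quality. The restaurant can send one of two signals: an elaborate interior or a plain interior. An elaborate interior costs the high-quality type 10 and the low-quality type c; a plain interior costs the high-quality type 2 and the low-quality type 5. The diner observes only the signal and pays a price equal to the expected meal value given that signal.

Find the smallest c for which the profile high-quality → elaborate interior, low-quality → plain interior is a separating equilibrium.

26

Under separation: elaborate interior → high-quality (pays 44); plain interior → low-quality (pays 23).
High-quality: 44 − 10 = 34 ≥ 23 − 2 = 21. Holds regardless of c. ✓
Low-quality: 23 − 5 ≥ 44 − c, so c ≥ 44 − 18 = 26.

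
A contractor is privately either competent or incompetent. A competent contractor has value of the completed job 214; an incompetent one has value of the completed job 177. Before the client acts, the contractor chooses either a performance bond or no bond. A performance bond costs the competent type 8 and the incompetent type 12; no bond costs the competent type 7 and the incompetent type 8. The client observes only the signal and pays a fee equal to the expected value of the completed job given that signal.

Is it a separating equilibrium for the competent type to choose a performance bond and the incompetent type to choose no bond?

If types separate, bond earns payment 214 and no bond earns 177.
Competent: bond gives 214 − 8 = 206; no bond gives 177 − 7 = 170. No deviation. ✓
Incompetent: no bond gives 177 − 8 = 169; bond gives 214 − 12 = 202. Would deviate. ✗

No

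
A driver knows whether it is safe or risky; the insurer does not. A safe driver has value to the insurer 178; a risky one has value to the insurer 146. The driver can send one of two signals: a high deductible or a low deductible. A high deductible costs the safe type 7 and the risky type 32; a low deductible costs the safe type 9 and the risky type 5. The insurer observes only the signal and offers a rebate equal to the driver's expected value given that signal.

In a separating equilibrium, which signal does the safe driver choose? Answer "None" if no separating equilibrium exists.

Try safe → high deductible, risky → low deductible:
  If types separate, high deductible earns payment 178 and low deductible earns 146.
  Safe: high deductible gives 178 − 7 = 171; low deductible gives 146 − 9 = 137. No deviation. ✓
  Risky: low deductible gives 146 − 5 = 141; high deductible gives 178 − 32 = 146. Would deviate. ✗
Try safe → low deductible, risky → high deductible:
  If types separate, low deductible earns payment 178 and high deductible earns 146.
  Safe: low deductible gives 178 − 9 = 169; high deductible gives 146 − 7 = 139. No deviation. ✓
  Risky: high deductible gives 146 − 32 = 114; low deductible gives 178 − 5 = 173. Would deviate. ✗
Neither assignment is incentive-compatible.

None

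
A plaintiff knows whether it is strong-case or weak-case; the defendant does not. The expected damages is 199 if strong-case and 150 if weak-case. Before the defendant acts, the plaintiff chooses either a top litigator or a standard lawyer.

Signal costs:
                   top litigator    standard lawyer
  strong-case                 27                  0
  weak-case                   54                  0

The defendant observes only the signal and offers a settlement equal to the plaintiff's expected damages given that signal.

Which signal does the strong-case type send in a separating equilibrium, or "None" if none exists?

top litigator

Try strong-case → top litigator, weak-case → standard lawyer:
  Under separation the defendant infers type exactly: top litigator → strong-case (pays 199), standard lawyer → weak-case (pays 150).
  Strong-case: top litigator gives 199 − 27 = 172; standard lawyer gives 150 − 0 = 150. No deviation. ✓
  Weak-case: standard lawyer gives 150 − 0 = 150; top litigator gives 199 − 54 = 145. No deviation. ✓
Both hold — the strong-case type sends top litigator.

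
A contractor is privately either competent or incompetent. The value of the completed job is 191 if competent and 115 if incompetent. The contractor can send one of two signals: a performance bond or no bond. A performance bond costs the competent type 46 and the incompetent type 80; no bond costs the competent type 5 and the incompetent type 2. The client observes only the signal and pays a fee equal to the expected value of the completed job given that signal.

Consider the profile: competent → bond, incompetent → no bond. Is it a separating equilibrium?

Yes

Under separation the client infers type exactly: bond → competent (pays 191), no bond → incompetent (pays 115).
Competent: bond gives 191 − 46 = 145; no bond gives 115 − 5 = 110. No deviation. ✓
Incompetent: no bond gives 115 − 2 = 113; bond gives 191 − 80 = 111. No deviation. ✓
Neither type gains from mimicking the other.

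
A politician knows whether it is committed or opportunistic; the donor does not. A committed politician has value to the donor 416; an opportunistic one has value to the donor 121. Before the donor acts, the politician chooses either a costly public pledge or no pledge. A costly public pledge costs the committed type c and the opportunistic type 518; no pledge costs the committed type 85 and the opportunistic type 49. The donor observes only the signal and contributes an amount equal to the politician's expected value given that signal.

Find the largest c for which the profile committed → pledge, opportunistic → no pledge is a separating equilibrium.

380

Under separation: pledge → committed (pays 416); no pledge → opportunistic (pays 121).
Opportunistic: 121 − 49 = 72 ≥ 416 − 518 = -102. Holds regardless of c. ✓
Committed: 416 − c ≥ 121 − 85, so c ≤ 416 − 36 = 380.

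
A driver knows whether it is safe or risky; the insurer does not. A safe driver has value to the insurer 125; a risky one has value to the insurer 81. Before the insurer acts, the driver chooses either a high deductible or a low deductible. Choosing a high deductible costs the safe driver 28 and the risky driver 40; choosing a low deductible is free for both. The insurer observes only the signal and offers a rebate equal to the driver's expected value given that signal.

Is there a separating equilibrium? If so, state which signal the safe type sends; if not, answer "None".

Try safe → high deductible, risky → low deductible:
  If types separate, high deductible earns payment 125 and low deductible earns 81.
  Safe: high deductible gives 125 − 28 = 97; low deductible gives 81 − 0 = 81. No deviation. ✓
  Risky: low deductible gives 81 − 0 = 81; high deductible gives 125 − 40 = 85. Would deviate. ✗
Try safe → low deductible, risky → high deductible:
  If types separate, low deductible earns payment 125 and high deductible earns 81.
  Safe: low deductible gives 125 − 0 = 125; high deductible gives 81 − 28 = 53. No deviation. ✓
  Risky: high deductible gives 81 − 40 = 41; low deductible gives 125 − 0 = 125. Would deviate. ✗
Neither assignment is incentive-compatible.

None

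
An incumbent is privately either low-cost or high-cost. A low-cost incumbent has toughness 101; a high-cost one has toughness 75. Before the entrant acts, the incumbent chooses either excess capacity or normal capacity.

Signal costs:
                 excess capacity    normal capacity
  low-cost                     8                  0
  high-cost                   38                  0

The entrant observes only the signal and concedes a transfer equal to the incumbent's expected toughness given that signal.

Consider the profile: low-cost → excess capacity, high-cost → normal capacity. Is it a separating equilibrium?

Yes

If types separate, excess capacity earns payment 101 and normal capacity earns 75.
Low-cost: excess capacity gives 101 − 8 = 93; normal capacity gives 75 − 0 = 75. No deviation. ✓
High-cost: normal capacity gives 75 − 0 = 75; excess capacity gives 101 − 38 = 63. No deviation. ✓
Neither type gains from mimicking the other.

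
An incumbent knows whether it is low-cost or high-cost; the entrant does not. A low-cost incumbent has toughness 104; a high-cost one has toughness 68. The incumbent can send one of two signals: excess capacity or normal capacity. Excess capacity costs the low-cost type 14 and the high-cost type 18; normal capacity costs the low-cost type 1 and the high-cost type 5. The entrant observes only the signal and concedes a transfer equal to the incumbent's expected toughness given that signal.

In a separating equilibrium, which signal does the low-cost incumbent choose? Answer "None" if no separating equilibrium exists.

None

Try low-cost → excess capacity, high-cost → normal capacity:
  If types separate, excess capacity earns payment 104 and normal capacity earns 68.
  Low-cost: excess capacity gives 104 − 14 = 90; normal capacity gives 68 − 1 = 67. No deviation. ✓
  High-cost: normal capacity gives 68 − 5 = 63; excess capacity gives 104 − 18 = 86. Would deviate. ✗
Try low-cost → normal capacity, high-cost → excess capacity:
  If types separate, normal capacity earns payment 104 and excess capacity earns 68.
  Low-cost: normal capacity gives 104 − 1 = 103; excess capacity gives 68 − 14 = 54. No deviation. ✓
  High-cost: excess capacity gives 68 − 18 = 50; normal capacity gives 104 − 5 = 99. Would deviate. ✗
Neither assignment is incentive-compatible.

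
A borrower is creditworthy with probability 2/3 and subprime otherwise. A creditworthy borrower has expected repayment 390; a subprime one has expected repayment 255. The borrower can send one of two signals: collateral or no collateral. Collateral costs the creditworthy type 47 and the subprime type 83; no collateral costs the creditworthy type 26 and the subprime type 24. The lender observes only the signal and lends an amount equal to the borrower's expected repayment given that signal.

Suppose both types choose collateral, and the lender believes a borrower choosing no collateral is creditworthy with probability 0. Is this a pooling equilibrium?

Yes

At the pooled signal (collateral) the lender holds the prior 2/3 and pays 2/3·390 + 1/3·255 = 345. Off-path (no collateral) belief 0 gives 0·390 + 1·255 = 255.
Creditworthy: collateral gives 345 − 47 = 298; no collateral gives 255 − 26 = 229. Stays. ✓
Subprime: collateral gives 345 − 83 = 262; no collateral gives 255 − 24 = 231. Stays. ✓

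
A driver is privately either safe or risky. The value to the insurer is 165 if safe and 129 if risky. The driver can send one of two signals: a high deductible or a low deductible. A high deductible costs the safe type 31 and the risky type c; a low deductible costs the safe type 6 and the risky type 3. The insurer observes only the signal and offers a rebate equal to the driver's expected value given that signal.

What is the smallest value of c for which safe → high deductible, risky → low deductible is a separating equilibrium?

39

Under separation: high deductible → safe (pays 165); low deductible → risky (pays 129).
Safe: 165 − 31 = 134 ≥ 129 − 6 = 123. Holds regardless of c. ✓
Risky: 129 − 3 ≥ 165 − c, so c ≥ 165 − 126 = 39.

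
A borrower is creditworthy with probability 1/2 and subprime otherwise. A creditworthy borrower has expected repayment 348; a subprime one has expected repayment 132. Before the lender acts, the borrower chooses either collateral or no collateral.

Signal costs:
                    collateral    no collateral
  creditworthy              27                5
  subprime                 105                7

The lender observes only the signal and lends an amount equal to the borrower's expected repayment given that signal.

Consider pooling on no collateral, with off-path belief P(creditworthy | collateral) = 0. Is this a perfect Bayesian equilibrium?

Yes

At the pooled signal (no collateral) the lender holds the prior 1/2 and pays 1/2·348 + 1/2·132 = 240. Off-path (collateral) belief 0 gives 0·348 + 1·132 = 132.
Creditworthy: no collateral gives 240 − 5 = 235; collateral gives 132 − 27 = 105. Stays. ✓
Subprime: no collateral gives 240 − 7 = 233; collateral gives 132 − 105 = 27. Stays. ✓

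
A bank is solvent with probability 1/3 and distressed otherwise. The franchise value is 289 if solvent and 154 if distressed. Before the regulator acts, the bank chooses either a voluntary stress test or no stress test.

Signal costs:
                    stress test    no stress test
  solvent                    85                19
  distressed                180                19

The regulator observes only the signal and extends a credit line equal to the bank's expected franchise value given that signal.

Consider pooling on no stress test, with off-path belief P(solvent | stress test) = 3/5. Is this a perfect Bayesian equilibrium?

Yes

At the pooled signal (no stress test) the regulator holds the prior 1/3 and pays 1/3·289 + 2/3·154 = 199. Off-path (stress test) belief 3/5 gives 3/5·289 + 2/5·154 = 235.
Solvent: no stress test gives 199 − 19 = 180; stress test gives 235 − 85 = 150. Stays. ✓
Distressed: no stress test gives 199 − 19 = 180; stress test gives 235 − 180 = 55. Stays. ✓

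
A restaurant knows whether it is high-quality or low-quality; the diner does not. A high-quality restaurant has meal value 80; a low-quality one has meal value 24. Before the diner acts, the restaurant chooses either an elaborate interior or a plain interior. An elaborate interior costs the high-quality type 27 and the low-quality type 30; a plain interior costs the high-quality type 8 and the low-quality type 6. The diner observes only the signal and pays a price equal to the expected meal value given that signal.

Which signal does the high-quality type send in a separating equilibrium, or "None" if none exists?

None

Try high-quality → elaborate interior, low-quality → plain interior:
  If types separate, elaborate interior earns payment 80 and plain interior earns 24.
  High-quality: elaborate interior gives 80 − 27 = 53; plain interior gives 24 − 8 = 16. No deviation. ✓
  Low-quality: plain interior gives 24 − 6 = 18; elaborate interior gives 80 − 30 = 50. Would deviate. ✗
Try high-quality → plain interior, low-quality → elaborate interior:
  If types separate, plain interior earns payment 80 and elaborate interior earns 24.
  High-quality: plain interior gives 80 − 8 = 72; elaborate interior gives 24 − 27 = -3. No deviation. ✓
  Low-quality: elaborate interior gives 24 − 30 = -6; plain interior gives 80 − 6 = 74. Would deviate. ✗
Neither assignment is incentive-compatible.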